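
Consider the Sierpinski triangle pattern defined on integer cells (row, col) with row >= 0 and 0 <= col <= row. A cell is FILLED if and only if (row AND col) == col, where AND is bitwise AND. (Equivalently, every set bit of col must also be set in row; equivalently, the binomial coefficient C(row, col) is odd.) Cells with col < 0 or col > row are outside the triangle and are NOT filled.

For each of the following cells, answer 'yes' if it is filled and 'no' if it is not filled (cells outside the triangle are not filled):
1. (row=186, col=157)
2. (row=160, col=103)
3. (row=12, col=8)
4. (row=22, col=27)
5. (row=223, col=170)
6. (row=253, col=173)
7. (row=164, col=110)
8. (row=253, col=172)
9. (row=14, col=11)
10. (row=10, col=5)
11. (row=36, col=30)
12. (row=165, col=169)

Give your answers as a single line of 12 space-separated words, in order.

(186,157): row=0b10111010, col=0b10011101, row AND col = 0b10011000 = 152; 152 != 157 -> empty
(160,103): row=0b10100000, col=0b1100111, row AND col = 0b100000 = 32; 32 != 103 -> empty
(12,8): row=0b1100, col=0b1000, row AND col = 0b1000 = 8; 8 == 8 -> filled
(22,27): col outside [0, 22] -> not filled
(223,170): row=0b11011111, col=0b10101010, row AND col = 0b10001010 = 138; 138 != 170 -> empty
(253,173): row=0b11111101, col=0b10101101, row AND col = 0b10101101 = 173; 173 == 173 -> filled
(164,110): row=0b10100100, col=0b1101110, row AND col = 0b100100 = 36; 36 != 110 -> empty
(253,172): row=0b11111101, col=0b10101100, row AND col = 0b10101100 = 172; 172 == 172 -> filled
(14,11): row=0b1110, col=0b1011, row AND col = 0b1010 = 10; 10 != 11 -> empty
(10,5): row=0b1010, col=0b101, row AND col = 0b0 = 0; 0 != 5 -> empty
(36,30): row=0b100100, col=0b11110, row AND col = 0b100 = 4; 4 != 30 -> empty
(165,169): col outside [0, 165] -> not filled

Answer: no no yes no no yes no yes no no no no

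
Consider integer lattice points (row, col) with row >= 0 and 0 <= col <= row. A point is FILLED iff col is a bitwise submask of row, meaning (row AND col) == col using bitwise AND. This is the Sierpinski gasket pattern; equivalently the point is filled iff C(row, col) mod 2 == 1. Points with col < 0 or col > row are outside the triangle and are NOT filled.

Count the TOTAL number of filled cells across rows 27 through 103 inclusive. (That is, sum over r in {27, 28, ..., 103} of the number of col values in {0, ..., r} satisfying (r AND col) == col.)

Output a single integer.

Answer: 1168

Derivation:
r27=11011 pc4: +16 =16
r28=11100 pc3: +8 =24
r29=11101 pc4: +16 =40
r30=11110 pc4: +16 =56
r31=11111 pc5: +32 =88
r32=100000 pc1: +2 =90
r33=100001 pc2: +4 =94
r34=100010 pc2: +4 =98
r35=100011 pc3: +8 =106
r36=100100 pc2: +4 =110
r37=100101 pc3: +8 =118
r38=100110 pc3: +8 =126
r39=100111 pc4: +16 =142
r40=101000 pc2: +4 =146
r41=101001 pc3: +8 =154
r42=101010 pc3: +8 =162
r43=101011 pc4: +16 =178
r44=101100 pc3: +8 =186
r45=101101 pc4: +16 =202
r46=101110 pc4: +16 =218
r47=101111 pc5: +32 =250
r48=110000 pc2: +4 =254
r49=110001 pc3: +8 =262
r50=110010 pc3: +8 =270
r51=110011 pc4: +16 =286
r52=110100 pc3: +8 =294
r53=110101 pc4: +16 =310
r54=110110 pc4: +16 =326
r55=110111 pc5: +32 =358
r56=111000 pc3: +8 =366
r57=111001 pc4: +16 =382
r58=111010 pc4: +16 =398
r59=111011 pc5: +32 =430
r60=111100 pc4: +16 =446
r61=111101 pc5: +32 =478
r62=111110 pc5: +32 =510
r63=111111 pc6: +64 =574
r64=1000000 pc1: +2 =576
r65=1000001 pc2: +4 =580
r66=1000010 pc2: +4 =584
r67=1000011 pc3: +8 =592
r68=1000100 pc2: +4 =596
r69=1000101 pc3: +8 =604
r70=1000110 pc3: +8 =612
r71=1000111 pc4: +16 =628
r72=1001000 pc2: +4 =632
r73=1001001 pc3: +8 =640
r74=1001010 pc3: +8 =648
r75=1001011 pc4: +16 =664
r76=1001100 pc3: +8 =672
r77=1001101 pc4: +16 =688
r78=1001110 pc4: +16 =704
r79=1001111 pc5: +32 =736
r80=1010000 pc2: +4 =740
r81=1010001 pc3: +8 =748
r82=1010010 pc3: +8 =756
r83=1010011 pc4: +16 =772
r84=1010100 pc3: +8 =780
r85=1010101 pc4: +16 =796
r86=1010110 pc4: +16 =812
r87=1010111 pc5: +32 =844
r88=1011000 pc3: +8 =852
r89=1011001 pc4: +16 =868
r90=1011010 pc4: +16 =884
r91=1011011 pc5: +32 =916
r92=1011100 pc4: +16 =932
r93=1011101 pc5: +32 =964
r94=1011110 pc5: +32 =996
r95=1011111 pc6: +64 =1060
r96=1100000 pc2: +4 =1064
r97=1100001 pc3: +8 =1072
r98=1100010 pc3: +8 =1080
r99=1100011 pc4: +16 =1096
r100=1100100 pc3: +8 =1104
r101=1100101 pc4: +16 =1120
r102=1100110 pc4: +16 =1136
r103=1100111 pc5: +32 =1168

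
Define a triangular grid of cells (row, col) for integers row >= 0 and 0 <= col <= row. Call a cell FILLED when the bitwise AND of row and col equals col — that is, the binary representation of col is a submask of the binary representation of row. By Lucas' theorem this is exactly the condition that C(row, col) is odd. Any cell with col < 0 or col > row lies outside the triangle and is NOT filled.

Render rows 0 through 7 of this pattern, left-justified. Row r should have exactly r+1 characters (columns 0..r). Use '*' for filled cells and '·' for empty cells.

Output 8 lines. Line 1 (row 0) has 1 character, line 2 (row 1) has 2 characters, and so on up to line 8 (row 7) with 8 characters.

r0=0: *
r1=1: **
r2=10: *·*
r3=11: ****
r4=100: *···*
r5=101: **··**
r6=110: *·*·*·*
r7=111: ********

Answer: *
**
*·*
****
*···*
**··**
*·*·*·*
********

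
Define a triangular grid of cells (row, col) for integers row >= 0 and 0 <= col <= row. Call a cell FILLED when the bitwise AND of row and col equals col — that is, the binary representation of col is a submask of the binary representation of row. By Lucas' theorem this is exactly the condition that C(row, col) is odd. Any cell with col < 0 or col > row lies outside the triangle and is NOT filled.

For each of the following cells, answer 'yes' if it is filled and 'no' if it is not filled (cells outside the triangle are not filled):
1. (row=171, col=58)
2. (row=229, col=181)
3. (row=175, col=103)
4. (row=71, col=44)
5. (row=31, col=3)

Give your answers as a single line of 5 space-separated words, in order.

(171,58): row=0b10101011, col=0b111010, row AND col = 0b101010 = 42; 42 != 58 -> empty
(229,181): row=0b11100101, col=0b10110101, row AND col = 0b10100101 = 165; 165 != 181 -> empty
(175,103): row=0b10101111, col=0b1100111, row AND col = 0b100111 = 39; 39 != 103 -> empty
(71,44): row=0b1000111, col=0b101100, row AND col = 0b100 = 4; 4 != 44 -> empty
(31,3): row=0b11111, col=0b11, row AND col = 0b11 = 3; 3 == 3 -> filled

Answer: no no no no yes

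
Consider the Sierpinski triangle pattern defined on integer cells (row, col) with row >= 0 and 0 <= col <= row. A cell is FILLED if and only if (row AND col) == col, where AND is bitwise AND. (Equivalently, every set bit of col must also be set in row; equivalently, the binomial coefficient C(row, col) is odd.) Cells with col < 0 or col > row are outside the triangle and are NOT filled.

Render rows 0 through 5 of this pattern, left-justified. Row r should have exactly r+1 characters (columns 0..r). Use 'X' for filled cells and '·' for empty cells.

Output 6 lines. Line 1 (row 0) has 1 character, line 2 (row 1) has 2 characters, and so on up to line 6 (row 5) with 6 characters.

Answer: X
XX
X·X
XXXX
X···X
XX··XX

Derivation:
r0=0: X
r1=1: XX
r2=10: X·X
r3=11: XXXX
r4=100: X···X
r5=101: XX··XX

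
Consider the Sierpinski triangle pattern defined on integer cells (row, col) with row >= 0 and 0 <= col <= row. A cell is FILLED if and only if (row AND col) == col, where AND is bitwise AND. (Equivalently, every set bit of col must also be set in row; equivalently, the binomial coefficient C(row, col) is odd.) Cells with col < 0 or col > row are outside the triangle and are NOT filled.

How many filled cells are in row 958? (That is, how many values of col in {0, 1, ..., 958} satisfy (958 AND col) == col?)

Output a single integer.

958 in binary = 1110111110
popcount(958) = number of 1-bits in 1110111110 = 8
A col c satisfies (958 AND c) == c iff every set bit of c is also set in 958; each of the 8 set bits of 958 can independently be on or off in c.
count = 2^8 = 256

Answer: 256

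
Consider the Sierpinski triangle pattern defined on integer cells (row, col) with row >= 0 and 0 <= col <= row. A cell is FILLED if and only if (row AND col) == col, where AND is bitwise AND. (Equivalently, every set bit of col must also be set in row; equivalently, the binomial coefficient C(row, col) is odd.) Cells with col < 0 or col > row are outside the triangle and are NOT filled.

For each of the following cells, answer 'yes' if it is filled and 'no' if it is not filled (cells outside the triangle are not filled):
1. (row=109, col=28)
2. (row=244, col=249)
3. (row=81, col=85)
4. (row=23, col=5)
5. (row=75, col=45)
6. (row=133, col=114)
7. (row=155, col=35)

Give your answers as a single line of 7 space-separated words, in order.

(109,28): row=0b1101101, col=0b11100, row AND col = 0b1100 = 12; 12 != 28 -> empty
(244,249): col outside [0, 244] -> not filled
(81,85): col outside [0, 81] -> not filled
(23,5): row=0b10111, col=0b101, row AND col = 0b101 = 5; 5 == 5 -> filled
(75,45): row=0b1001011, col=0b101101, row AND col = 0b1001 = 9; 9 != 45 -> empty
(133,114): row=0b10000101, col=0b1110010, row AND col = 0b0 = 0; 0 != 114 -> empty
(155,35): row=0b10011011, col=0b100011, row AND col = 0b11 = 3; 3 != 35 -> empty

Answer: no no no yes no no no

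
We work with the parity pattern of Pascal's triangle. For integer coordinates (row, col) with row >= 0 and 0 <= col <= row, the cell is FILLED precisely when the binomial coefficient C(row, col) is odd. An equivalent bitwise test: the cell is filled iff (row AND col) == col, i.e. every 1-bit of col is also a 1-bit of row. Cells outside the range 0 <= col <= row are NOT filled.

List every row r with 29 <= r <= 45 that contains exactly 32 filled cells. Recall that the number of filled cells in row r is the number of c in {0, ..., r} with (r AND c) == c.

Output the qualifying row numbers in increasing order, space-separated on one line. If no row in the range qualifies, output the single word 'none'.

Row r has 2^popcount(r) filled cells, so we need popcount(r) = log2(32) = 5.
Scan r = 29..45 and keep those with exactly 5 one-bits:
r=29=11101 popcount=4 -> skip
r=30=11110 popcount=4 -> skip
r=31=11111 popcount=5 -> KEEP
r=32=100000 popcount=1 -> skip
r=33=100001 popcount=2 -> skip
r=34=100010 popcount=2 -> skip
r=35=100011 popcount=3 -> skip
r=36=100100 popcount=2 -> skip
r=37=100101 popcount=3 -> skip
r=38=100110 popcount=3 -> skip
r=39=100111 popcount=4 -> skip
r=40=101000 popcount=2 -> skip
r=41=101001 popcount=3 -> skip
r=42=101010 popcount=3 -> skip
r=43=101011 popcount=4 -> skip
r=44=101100 popcount=3 -> skip
r=45=101101 popcount=4 -> skip
Kept rows: 31

Answer: 31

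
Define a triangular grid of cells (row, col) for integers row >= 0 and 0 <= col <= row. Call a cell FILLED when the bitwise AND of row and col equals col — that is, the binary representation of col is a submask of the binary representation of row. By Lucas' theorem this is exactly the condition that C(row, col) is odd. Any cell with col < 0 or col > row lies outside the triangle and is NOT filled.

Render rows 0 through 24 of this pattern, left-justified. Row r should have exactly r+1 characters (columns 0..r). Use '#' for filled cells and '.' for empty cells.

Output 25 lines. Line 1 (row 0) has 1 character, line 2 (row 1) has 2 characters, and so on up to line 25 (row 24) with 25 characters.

Answer: #
##
#.#
####
#...#
##..##
#.#.#.#
########
#.......#
##......##
#.#.....#.#
####....####
#...#...#...#
##..##..##..##
#.#.#.#.#.#.#.#
################
#...............#
##..............##
#.#.............#.#
####............####
#...#...........#...#
##..##..........##..##
#.#.#.#.........#.#.#.#
########........########
#.......#.......#.......#

Derivation:
r0=0: #
r1=1: ##
r2=10: #.#
r3=11: ####
r4=100: #...#
r5=101: ##..##
r6=110: #.#.#.#
r7=111: ########
r8=1000: #.......#
r9=1001: ##......##
r10=1010: #.#.....#.#
r11=1011: ####....####
r12=1100: #...#...#...#
r13=1101: ##..##..##..##
r14=1110: #.#.#.#.#.#.#.#
r15=1111: ################
r16=10000: #...............#
r17=10001: ##..............##
r18=10010: #.#.............#.#
r19=10011: ####............####
r20=10100: #...#...........#...#
r21=10101: ##..##..........##..##
r22=10110: #.#.#.#.........#.#.#.#
r23=10111: ########........########
r24=11000: #.......#.......#.......#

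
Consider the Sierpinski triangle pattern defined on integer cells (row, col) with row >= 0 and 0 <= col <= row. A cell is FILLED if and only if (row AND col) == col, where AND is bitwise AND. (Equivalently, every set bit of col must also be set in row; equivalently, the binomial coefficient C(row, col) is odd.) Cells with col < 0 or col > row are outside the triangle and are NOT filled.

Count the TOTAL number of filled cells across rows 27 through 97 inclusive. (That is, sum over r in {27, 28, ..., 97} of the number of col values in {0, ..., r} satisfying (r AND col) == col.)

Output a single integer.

r27=11011 pc4: +16 =16
r28=11100 pc3: +8 =24
r29=11101 pc4: +16 =40
r30=11110 pc4: +16 =56
r31=11111 pc5: +32 =88
r32=100000 pc1: +2 =90
r33=100001 pc2: +4 =94
r34=100010 pc2: +4 =98
r35=100011 pc3: +8 =106
r36=100100 pc2: +4 =110
r37=100101 pc3: +8 =118
r38=100110 pc3: +8 =126
r39=100111 pc4: +16 =142
r40=101000 pc2: +4 =146
r41=101001 pc3: +8 =154
r42=101010 pc3: +8 =162
r43=101011 pc4: +16 =178
r44=101100 pc3: +8 =186
r45=101101 pc4: +16 =202
r46=101110 pc4: +16 =218
r47=101111 pc5: +32 =250
r48=110000 pc2: +4 =254
r49=110001 pc3: +8 =262
r50=110010 pc3: +8 =270
r51=110011 pc4: +16 =286
r52=110100 pc3: +8 =294
r53=110101 pc4: +16 =310
r54=110110 pc4: +16 =326
r55=110111 pc5: +32 =358
r56=111000 pc3: +8 =366
r57=111001 pc4: +16 =382
r58=111010 pc4: +16 =398
r59=111011 pc5: +32 =430
r60=111100 pc4: +16 =446
r61=111101 pc5: +32 =478
r62=111110 pc5: +32 =510
r63=111111 pc6: +64 =574
r64=1000000 pc1: +2 =576
r65=1000001 pc2: +4 =580
r66=1000010 pc2: +4 =584
r67=1000011 pc3: +8 =592
r68=1000100 pc2: +4 =596
r69=1000101 pc3: +8 =604
r70=1000110 pc3: +8 =612
r71=1000111 pc4: +16 =628
r72=1001000 pc2: +4 =632
r73=1001001 pc3: +8 =640
r74=1001010 pc3: +8 =648
r75=1001011 pc4: +16 =664
r76=1001100 pc3: +8 =672
r77=1001101 pc4: +16 =688
r78=1001110 pc4: +16 =704
r79=1001111 pc5: +32 =736
r80=1010000 pc2: +4 =740
r81=1010001 pc3: +8 =748
r82=1010010 pc3: +8 =756
r83=1010011 pc4: +16 =772
r84=1010100 pc3: +8 =780
r85=1010101 pc4: +16 =796
r86=1010110 pc4: +16 =812
r87=1010111 pc5: +32 =844
r88=1011000 pc3: +8 =852
r89=1011001 pc4: +16 =868
r90=1011010 pc4: +16 =884
r91=1011011 pc5: +32 =916
r92=1011100 pc4: +16 =932
r93=1011101 pc5: +32 =964
r94=1011110 pc5: +32 =996
r95=1011111 pc6: +64 =1060
r96=1100000 pc2: +4 =1064
r97=1100001 pc3: +8 =1072

Answer: 1072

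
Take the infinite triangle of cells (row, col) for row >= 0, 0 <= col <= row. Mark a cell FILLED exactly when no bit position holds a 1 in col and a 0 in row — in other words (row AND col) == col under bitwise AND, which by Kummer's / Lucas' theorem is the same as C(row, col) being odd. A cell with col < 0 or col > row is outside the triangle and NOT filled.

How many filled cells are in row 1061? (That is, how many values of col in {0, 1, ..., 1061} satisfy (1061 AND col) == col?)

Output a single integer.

1061 in binary = 10000100101
popcount(1061) = number of 1-bits in 10000100101 = 4
A col c satisfies (1061 AND c) == c iff every set bit of c is also set in 1061; each of the 4 set bits of 1061 can independently be on or off in c.
count = 2^4 = 16

Answer: 16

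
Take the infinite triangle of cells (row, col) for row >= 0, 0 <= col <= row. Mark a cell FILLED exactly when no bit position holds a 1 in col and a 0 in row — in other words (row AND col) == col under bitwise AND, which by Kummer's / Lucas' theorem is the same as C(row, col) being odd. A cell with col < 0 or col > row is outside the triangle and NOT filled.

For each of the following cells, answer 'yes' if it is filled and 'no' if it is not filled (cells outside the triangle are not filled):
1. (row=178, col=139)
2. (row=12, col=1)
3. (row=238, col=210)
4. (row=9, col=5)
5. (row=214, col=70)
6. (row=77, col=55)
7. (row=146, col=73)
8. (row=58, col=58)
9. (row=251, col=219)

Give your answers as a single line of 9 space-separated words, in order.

(178,139): row=0b10110010, col=0b10001011, row AND col = 0b10000010 = 130; 130 != 139 -> empty
(12,1): row=0b1100, col=0b1, row AND col = 0b0 = 0; 0 != 1 -> empty
(238,210): row=0b11101110, col=0b11010010, row AND col = 0b11000010 = 194; 194 != 210 -> empty
(9,5): row=0b1001, col=0b101, row AND col = 0b1 = 1; 1 != 5 -> empty
(214,70): row=0b11010110, col=0b1000110, row AND col = 0b1000110 = 70; 70 == 70 -> filled
(77,55): row=0b1001101, col=0b110111, row AND col = 0b101 = 5; 5 != 55 -> empty
(146,73): row=0b10010010, col=0b1001001, row AND col = 0b0 = 0; 0 != 73 -> empty
(58,58): row=0b111010, col=0b111010, row AND col = 0b111010 = 58; 58 == 58 -> filled
(251,219): row=0b11111011, col=0b11011011, row AND col = 0b11011011 = 219; 219 == 219 -> filled

Answer: no no no no yes no no yes yes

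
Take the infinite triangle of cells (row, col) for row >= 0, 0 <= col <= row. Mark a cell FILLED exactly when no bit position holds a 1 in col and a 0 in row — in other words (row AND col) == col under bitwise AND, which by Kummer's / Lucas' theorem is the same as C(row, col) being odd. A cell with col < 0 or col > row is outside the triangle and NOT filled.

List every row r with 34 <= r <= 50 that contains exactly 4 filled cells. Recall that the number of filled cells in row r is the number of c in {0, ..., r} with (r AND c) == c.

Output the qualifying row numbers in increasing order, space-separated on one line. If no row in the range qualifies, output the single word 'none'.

Answer: 34 36 40 48

Derivation:
Row r has 2^popcount(r) filled cells, so we need popcount(r) = log2(4) = 2.
Scan r = 34..50 and keep those with exactly 2 one-bits:
r=34=100010 popcount=2 -> KEEP
r=35=100011 popcount=3 -> skip
r=36=100100 popcount=2 -> KEEP
r=37=100101 popcount=3 -> skip
r=38=100110 popcount=3 -> skip
r=39=100111 popcount=4 -> skip
r=40=101000 popcount=2 -> KEEP
r=41=101001 popcount=3 -> skip
r=42=101010 popcount=3 -> skip
r=43=101011 popcount=4 -> skip
r=44=101100 popcount=3 -> skip
r=45=101101 popcount=4 -> skip
r=46=101110 popcount=4 -> skip
r=47=101111 popcount=5 -> skip
r=48=110000 popcount=2 -> KEEP
r=49=110001 popcount=3 -> skip
r=50=110010 popcount=3 -> skip
Kept rows: 34 36 40 48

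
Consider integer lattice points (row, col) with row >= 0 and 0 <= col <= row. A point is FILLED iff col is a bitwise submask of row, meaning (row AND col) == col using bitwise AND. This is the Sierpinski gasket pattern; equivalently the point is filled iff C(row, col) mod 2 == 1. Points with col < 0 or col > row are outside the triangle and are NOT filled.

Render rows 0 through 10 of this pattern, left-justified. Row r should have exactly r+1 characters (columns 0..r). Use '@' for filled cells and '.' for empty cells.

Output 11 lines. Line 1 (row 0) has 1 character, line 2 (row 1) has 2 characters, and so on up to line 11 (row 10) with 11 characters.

r0=0: @
r1=1: @@
r2=10: @.@
r3=11: @@@@
r4=100: @...@
r5=101: @@..@@
r6=110: @.@.@.@
r7=111: @@@@@@@@
r8=1000: @.......@
r9=1001: @@......@@
r10=1010: @.@.....@.@

Answer: @
@@
@.@
@@@@
@...@
@@..@@
@.@.@.@
@@@@@@@@
@.......@
@@......@@
@.@.....@.@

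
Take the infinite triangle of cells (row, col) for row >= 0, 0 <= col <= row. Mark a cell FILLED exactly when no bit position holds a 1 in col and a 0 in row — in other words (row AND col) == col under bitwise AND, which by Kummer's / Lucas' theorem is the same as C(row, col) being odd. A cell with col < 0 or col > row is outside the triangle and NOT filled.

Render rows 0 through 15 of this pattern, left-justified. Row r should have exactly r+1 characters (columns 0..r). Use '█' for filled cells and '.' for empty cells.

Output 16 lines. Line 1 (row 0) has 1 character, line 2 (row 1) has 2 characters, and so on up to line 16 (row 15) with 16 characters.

Answer: █
██
█.█
████
█...█
██..██
█.█.█.█
████████
█.......█
██......██
█.█.....█.█
████....████
█...█...█...█
██..██..██..██
█.█.█.█.█.█.█.█
████████████████

Derivation:
r0=0: █
r1=1: ██
r2=10: █.█
r3=11: ████
r4=100: █...█
r5=101: ██..██
r6=110: █.█.█.█
r7=111: ████████
r8=1000: █.......█
r9=1001: ██......██
r10=1010: █.█.....█.█
r11=1011: ████....████
r12=1100: █...█...█...█
r13=1101: ██..██..██..██
r14=1110: █.█.█.█.█.█.█.█
r15=1111: ████████████████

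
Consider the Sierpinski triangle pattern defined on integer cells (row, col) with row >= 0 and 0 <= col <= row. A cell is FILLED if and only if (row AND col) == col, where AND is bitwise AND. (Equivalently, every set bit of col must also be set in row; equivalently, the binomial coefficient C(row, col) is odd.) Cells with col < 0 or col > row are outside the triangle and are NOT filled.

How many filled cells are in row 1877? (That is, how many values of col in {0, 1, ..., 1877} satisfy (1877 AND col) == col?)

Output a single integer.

1877 in binary = 11101010101
popcount(1877) = number of 1-bits in 11101010101 = 7
A col c satisfies (1877 AND c) == c iff every set bit of c is also set in 1877; each of the 7 set bits of 1877 can independently be on or off in c.
count = 2^7 = 128

Answer: 128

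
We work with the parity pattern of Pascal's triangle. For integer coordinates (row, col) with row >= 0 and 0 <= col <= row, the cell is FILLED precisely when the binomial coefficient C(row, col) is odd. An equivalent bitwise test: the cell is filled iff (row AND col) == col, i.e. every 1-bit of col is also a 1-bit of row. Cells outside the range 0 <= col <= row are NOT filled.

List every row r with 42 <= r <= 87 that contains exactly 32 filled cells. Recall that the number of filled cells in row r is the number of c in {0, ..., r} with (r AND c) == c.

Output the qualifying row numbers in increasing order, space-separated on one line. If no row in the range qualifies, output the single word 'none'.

Answer: 47 55 59 61 62 79 87

Derivation:
Row r has 2^popcount(r) filled cells, so we need popcount(r) = log2(32) = 5.
Scan r = 42..87 and keep those with exactly 5 one-bits:
r=42=101010 popcount=3 -> skip
r=43=101011 popcount=4 -> skip
r=44=101100 popcount=3 -> skip
r=45=101101 popcount=4 -> skip
r=46=101110 popcount=4 -> skip
r=47=101111 popcount=5 -> KEEP
r=48=110000 popcount=2 -> skip
r=49=110001 popcount=3 -> skip
r=50=110010 popcount=3 -> skip
r=51=110011 popcount=4 -> skip
r=52=110100 popcount=3 -> skip
r=53=110101 popcount=4 -> skip
r=54=110110 popcount=4 -> skip
r=55=110111 popcount=5 -> KEEP
r=56=111000 popcount=3 -> skip
r=57=111001 popcount=4 -> skip
r=58=111010 popcount=4 -> skip
r=59=111011 popcount=5 -> KEEP
r=60=111100 popcount=4 -> skip
r=61=111101 popcount=5 -> KEEP
r=62=111110 popcount=5 -> KEEP
r=63=111111 popcount=6 -> skip
r=64=1000000 popcount=1 -> skip
r=65=1000001 popcount=2 -> skip
r=66=1000010 popcount=2 -> skip
r=67=1000011 popcount=3 -> skip
r=68=1000100 popcount=2 -> skip
r=69=1000101 popcount=3 -> skip
r=70=1000110 popcount=3 -> skip
r=71=1000111 popcount=4 -> skip
r=72=1001000 popcount=2 -> skip
r=73=1001001 popcount=3 -> skip
r=74=1001010 popcount=3 -> skip
r=75=1001011 popcount=4 -> skip
r=76=1001100 popcount=3 -> skip
r=77=1001101 popcount=4 -> skip
r=78=1001110 popcount=4 -> skip
r=79=1001111 popcount=5 -> KEEP
r=80=1010000 popcount=2 -> skip
r=81=1010001 popcount=3 -> skip
r=82=1010010 popcount=3 -> skip
r=83=1010011 popcount=4 -> skip
r=84=1010100 popcount=3 -> skip
r=85=1010101 popcount=4 -> skip
r=86=1010110 popcount=4 -> skip
r=87=1010111 popcount=5 -> KEEP
Kept rows: 47 55 59 61 62 79 87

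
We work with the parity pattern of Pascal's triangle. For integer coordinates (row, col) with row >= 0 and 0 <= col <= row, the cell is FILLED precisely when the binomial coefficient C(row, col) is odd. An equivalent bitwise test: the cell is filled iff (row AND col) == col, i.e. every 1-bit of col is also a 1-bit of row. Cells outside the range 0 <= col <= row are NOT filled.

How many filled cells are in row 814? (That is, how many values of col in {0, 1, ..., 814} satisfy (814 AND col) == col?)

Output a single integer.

Answer: 64

Derivation:
814 in binary = 1100101110
popcount(814) = number of 1-bits in 1100101110 = 6
A col c satisfies (814 AND c) == c iff every set bit of c is also set in 814; each of the 6 set bits of 814 can independently be on or off in c.
count = 2^6 = 64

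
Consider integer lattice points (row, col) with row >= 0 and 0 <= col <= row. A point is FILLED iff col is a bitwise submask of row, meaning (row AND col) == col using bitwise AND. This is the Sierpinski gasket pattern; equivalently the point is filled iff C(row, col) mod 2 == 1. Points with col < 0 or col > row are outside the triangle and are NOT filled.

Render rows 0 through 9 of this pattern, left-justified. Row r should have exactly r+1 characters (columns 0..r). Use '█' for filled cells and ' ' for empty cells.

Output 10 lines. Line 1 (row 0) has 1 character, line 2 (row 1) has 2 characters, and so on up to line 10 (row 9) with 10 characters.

Answer: █
██
█ █
████
█   █
██  ██
█ █ █ █
████████
█       █
██      ██

Derivation:
r0=0: █
r1=1: ██
r2=10: █ █
r3=11: ████
r4=100: █   █
r5=101: ██  ██
r6=110: █ █ █ █
r7=111: ████████
r8=1000: █       █
r9=1001: ██      ██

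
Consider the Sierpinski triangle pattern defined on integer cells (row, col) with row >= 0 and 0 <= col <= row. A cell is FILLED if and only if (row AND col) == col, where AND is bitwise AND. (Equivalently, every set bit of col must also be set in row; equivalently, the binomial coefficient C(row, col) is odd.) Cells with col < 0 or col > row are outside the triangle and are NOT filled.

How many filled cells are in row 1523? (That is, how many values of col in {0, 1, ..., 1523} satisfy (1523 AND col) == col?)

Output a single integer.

1523 in binary = 10111110011
popcount(1523) = number of 1-bits in 10111110011 = 8
A col c satisfies (1523 AND c) == c iff every set bit of c is also set in 1523; each of the 8 set bits of 1523 can independently be on or off in c.
count = 2^8 = 256

Answer: 256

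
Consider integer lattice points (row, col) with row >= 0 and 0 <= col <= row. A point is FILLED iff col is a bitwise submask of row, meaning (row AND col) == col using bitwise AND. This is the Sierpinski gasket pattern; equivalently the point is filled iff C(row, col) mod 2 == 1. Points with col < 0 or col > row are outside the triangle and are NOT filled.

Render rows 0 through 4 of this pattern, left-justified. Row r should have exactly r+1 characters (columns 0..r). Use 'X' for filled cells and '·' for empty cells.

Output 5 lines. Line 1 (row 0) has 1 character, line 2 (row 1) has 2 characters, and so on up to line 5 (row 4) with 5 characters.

Answer: X
XX
X·X
XXXX
X···X

Derivation:
r0=0: X
r1=1: XX
r2=10: X·X
r3=11: XXXX
r4=100: X···X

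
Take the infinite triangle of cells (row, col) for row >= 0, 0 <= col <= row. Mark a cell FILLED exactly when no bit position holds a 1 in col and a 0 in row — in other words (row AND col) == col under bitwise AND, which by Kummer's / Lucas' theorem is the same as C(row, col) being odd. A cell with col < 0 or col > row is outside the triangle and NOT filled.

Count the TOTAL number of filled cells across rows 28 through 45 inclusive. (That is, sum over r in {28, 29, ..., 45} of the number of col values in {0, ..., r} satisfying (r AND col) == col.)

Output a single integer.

r28=11100 pc3: +8 =8
r29=11101 pc4: +16 =24
r30=11110 pc4: +16 =40
r31=11111 pc5: +32 =72
r32=100000 pc1: +2 =74
r33=100001 pc2: +4 =78
r34=100010 pc2: +4 =82
r35=100011 pc3: +8 =90
r36=100100 pc2: +4 =94
r37=100101 pc3: +8 =102
r38=100110 pc3: +8 =110
r39=100111 pc4: +16 =126
r40=101000 pc2: +4 =130
r41=101001 pc3: +8 =138
r42=101010 pc3: +8 =146
r43=101011 pc4: +16 =162
r44=101100 pc3: +8 =170
r45=101101 pc4: +16 =186

Answer: 186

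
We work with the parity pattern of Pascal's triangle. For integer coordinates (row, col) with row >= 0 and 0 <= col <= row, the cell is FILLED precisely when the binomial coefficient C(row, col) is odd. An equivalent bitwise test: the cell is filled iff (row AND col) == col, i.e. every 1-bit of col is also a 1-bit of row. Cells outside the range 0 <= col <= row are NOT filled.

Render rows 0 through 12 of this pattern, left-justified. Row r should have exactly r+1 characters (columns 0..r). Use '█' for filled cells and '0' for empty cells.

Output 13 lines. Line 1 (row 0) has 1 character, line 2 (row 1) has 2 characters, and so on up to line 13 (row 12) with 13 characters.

r0=0: █
r1=1: ██
r2=10: █0█
r3=11: ████
r4=100: █000█
r5=101: ██00██
r6=110: █0█0█0█
r7=111: ████████
r8=1000: █0000000█
r9=1001: ██000000██
r10=1010: █0█00000█0█
r11=1011: ████0000████
r12=1100: █000█000█000█

Answer: █
██
█0█
████
█000█
██00██
█0█0█0█
████████
█0000000█
██000000██
█0█00000█0█
████0000████
█000█000█000█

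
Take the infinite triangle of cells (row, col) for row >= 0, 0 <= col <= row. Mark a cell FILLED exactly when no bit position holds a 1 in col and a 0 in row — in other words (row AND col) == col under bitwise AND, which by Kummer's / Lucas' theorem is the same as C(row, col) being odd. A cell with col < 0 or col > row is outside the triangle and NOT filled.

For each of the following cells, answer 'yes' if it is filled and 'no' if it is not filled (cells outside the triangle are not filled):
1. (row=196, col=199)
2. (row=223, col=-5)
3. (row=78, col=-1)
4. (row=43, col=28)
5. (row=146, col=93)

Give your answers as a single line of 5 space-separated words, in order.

Answer: no no no no no

Derivation:
(196,199): col outside [0, 196] -> not filled
(223,-5): col outside [0, 223] -> not filled
(78,-1): col outside [0, 78] -> not filled
(43,28): row=0b101011, col=0b11100, row AND col = 0b1000 = 8; 8 != 28 -> empty
(146,93): row=0b10010010, col=0b1011101, row AND col = 0b10000 = 16; 16 != 93 -> empty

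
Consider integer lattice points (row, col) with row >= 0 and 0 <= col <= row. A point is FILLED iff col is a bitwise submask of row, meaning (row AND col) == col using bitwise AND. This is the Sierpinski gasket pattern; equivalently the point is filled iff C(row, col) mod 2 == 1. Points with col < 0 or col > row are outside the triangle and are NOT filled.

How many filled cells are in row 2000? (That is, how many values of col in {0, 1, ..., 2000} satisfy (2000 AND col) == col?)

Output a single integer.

2000 in binary = 11111010000
popcount(2000) = number of 1-bits in 11111010000 = 6
A col c satisfies (2000 AND c) == c iff every set bit of c is also set in 2000; each of the 6 set bits of 2000 can independently be on or off in c.
count = 2^6 = 64

Answer: 64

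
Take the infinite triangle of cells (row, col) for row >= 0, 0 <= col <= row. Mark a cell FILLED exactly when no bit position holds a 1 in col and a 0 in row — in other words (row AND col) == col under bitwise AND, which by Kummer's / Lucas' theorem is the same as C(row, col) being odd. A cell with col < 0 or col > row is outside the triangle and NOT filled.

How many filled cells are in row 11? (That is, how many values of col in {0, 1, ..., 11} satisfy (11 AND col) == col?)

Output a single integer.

Answer: 8

Derivation:
11 in binary = 1011
popcount(11) = number of 1-bits in 1011 = 3
A col c satisfies (11 AND c) == c iff every set bit of c is also set in 11; each of the 3 set bits of 11 can independently be on or off in c.
count = 2^3 = 8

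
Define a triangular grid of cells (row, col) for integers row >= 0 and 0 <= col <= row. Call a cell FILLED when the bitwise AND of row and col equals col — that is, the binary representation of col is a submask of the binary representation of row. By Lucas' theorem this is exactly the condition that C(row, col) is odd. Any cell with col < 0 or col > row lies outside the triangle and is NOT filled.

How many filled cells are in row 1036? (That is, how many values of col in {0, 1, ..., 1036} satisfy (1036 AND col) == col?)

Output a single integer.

1036 in binary = 10000001100
popcount(1036) = number of 1-bits in 10000001100 = 3
A col c satisfies (1036 AND c) == c iff every set bit of c is also set in 1036; each of the 3 set bits of 1036 can independently be on or off in c.
count = 2^3 = 8

Answer: 8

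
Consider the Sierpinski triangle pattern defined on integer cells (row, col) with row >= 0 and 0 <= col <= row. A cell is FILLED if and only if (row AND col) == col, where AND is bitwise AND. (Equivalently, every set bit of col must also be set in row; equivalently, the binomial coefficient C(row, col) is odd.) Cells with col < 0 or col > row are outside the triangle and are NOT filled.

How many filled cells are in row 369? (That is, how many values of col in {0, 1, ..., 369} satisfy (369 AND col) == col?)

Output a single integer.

Answer: 32

Derivation:
369 in binary = 101110001
popcount(369) = number of 1-bits in 101110001 = 5
A col c satisfies (369 AND c) == c iff every set bit of c is also set in 369; each of the 5 set bits of 369 can independently be on or off in c.
count = 2^5 = 32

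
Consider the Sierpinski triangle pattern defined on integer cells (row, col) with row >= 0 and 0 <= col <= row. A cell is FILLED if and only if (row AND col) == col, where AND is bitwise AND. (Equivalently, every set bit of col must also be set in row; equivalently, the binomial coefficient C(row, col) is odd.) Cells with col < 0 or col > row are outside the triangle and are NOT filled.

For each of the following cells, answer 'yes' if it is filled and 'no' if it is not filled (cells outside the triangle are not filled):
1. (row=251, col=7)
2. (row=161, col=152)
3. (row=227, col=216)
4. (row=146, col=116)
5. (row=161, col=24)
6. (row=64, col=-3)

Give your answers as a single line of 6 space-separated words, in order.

Answer: no no no no no no

Derivation:
(251,7): row=0b11111011, col=0b111, row AND col = 0b11 = 3; 3 != 7 -> empty
(161,152): row=0b10100001, col=0b10011000, row AND col = 0b10000000 = 128; 128 != 152 -> empty
(227,216): row=0b11100011, col=0b11011000, row AND col = 0b11000000 = 192; 192 != 216 -> empty
(146,116): row=0b10010010, col=0b1110100, row AND col = 0b10000 = 16; 16 != 116 -> empty
(161,24): row=0b10100001, col=0b11000, row AND col = 0b0 = 0; 0 != 24 -> empty
(64,-3): col outside [0, 64] -> not filled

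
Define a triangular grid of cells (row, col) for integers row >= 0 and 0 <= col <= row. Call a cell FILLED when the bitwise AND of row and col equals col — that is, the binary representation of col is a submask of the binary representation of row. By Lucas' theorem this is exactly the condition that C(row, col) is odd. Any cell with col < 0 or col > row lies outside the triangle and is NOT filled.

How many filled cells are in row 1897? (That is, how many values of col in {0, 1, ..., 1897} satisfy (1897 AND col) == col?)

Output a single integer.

1897 in binary = 11101101001
popcount(1897) = number of 1-bits in 11101101001 = 7
A col c satisfies (1897 AND c) == c iff every set bit of c is also set in 1897; each of the 7 set bits of 1897 can independently be on or off in c.
count = 2^7 = 128

Answer: 128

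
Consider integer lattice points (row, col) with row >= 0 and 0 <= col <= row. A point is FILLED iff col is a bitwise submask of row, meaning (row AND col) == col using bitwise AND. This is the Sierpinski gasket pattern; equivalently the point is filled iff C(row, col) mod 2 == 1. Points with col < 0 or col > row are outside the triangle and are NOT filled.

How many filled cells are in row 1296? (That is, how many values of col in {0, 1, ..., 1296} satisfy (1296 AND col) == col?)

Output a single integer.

1296 in binary = 10100010000
popcount(1296) = number of 1-bits in 10100010000 = 3
A col c satisfies (1296 AND c) == c iff every set bit of c is also set in 1296; each of the 3 set bits of 1296 can independently be on or off in c.
count = 2^3 = 8

Answer: 8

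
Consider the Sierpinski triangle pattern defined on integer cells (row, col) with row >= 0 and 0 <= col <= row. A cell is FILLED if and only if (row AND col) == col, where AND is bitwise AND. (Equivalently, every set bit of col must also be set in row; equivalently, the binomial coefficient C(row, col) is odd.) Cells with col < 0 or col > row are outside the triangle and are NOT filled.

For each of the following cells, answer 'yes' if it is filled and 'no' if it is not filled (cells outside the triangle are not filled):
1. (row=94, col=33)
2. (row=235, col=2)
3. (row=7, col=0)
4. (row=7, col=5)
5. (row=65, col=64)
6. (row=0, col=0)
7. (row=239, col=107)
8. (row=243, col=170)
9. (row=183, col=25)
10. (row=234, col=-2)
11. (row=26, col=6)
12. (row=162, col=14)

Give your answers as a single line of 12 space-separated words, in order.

Answer: no yes yes yes yes yes yes no no no no no

Derivation:
(94,33): row=0b1011110, col=0b100001, row AND col = 0b0 = 0; 0 != 33 -> empty
(235,2): row=0b11101011, col=0b10, row AND col = 0b10 = 2; 2 == 2 -> filled
(7,0): row=0b111, col=0b0, row AND col = 0b0 = 0; 0 == 0 -> filled
(7,5): row=0b111, col=0b101, row AND col = 0b101 = 5; 5 == 5 -> filled
(65,64): row=0b1000001, col=0b1000000, row AND col = 0b1000000 = 64; 64 == 64 -> filled
(0,0): row=0b0, col=0b0, row AND col = 0b0 = 0; 0 == 0 -> filled
(239,107): row=0b11101111, col=0b1101011, row AND col = 0b1101011 = 107; 107 == 107 -> filled
(243,170): row=0b11110011, col=0b10101010, row AND col = 0b10100010 = 162; 162 != 170 -> empty
(183,25): row=0b10110111, col=0b11001, row AND col = 0b10001 = 17; 17 != 25 -> empty
(234,-2): col outside [0, 234] -> not filled
(26,6): row=0b11010, col=0b110, row AND col = 0b10 = 2; 2 != 6 -> empty
(162,14): row=0b10100010, col=0b1110, row AND col = 0b10 = 2; 2 != 14 -> empty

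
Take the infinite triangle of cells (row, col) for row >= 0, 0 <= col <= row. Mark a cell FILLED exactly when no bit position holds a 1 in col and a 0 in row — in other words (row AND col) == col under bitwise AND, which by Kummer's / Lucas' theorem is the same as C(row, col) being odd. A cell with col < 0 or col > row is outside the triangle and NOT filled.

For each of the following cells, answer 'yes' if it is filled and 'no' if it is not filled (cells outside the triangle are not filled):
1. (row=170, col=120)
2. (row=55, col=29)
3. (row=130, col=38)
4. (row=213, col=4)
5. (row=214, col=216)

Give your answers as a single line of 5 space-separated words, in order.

(170,120): row=0b10101010, col=0b1111000, row AND col = 0b101000 = 40; 40 != 120 -> empty
(55,29): row=0b110111, col=0b11101, row AND col = 0b10101 = 21; 21 != 29 -> empty
(130,38): row=0b10000010, col=0b100110, row AND col = 0b10 = 2; 2 != 38 -> empty
(213,4): row=0b11010101, col=0b100, row AND col = 0b100 = 4; 4 == 4 -> filled
(214,216): col outside [0, 214] -> not filled

Answer: no no no yes no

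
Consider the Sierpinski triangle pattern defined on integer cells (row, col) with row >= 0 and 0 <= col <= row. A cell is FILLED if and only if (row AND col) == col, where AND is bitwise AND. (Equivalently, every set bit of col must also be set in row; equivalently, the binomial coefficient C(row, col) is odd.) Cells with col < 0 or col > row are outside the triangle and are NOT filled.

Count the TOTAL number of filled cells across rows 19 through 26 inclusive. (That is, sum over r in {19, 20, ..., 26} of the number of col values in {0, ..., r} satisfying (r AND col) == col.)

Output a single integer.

r19=10011 pc3: +8 =8
r20=10100 pc2: +4 =12
r21=10101 pc3: +8 =20
r22=10110 pc3: +8 =28
r23=10111 pc4: +16 =44
r24=11000 pc2: +4 =48
r25=11001 pc3: +8 =56
r26=11010 pc3: +8 =64

Answer: 64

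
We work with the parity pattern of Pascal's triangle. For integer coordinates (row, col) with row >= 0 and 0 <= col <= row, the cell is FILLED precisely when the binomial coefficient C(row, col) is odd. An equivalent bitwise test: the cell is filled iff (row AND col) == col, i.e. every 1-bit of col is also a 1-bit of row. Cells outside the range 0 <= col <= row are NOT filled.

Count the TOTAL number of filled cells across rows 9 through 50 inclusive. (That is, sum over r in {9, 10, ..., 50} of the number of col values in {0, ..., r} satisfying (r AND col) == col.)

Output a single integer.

r9=1001 pc2: +4 =4
r10=1010 pc2: +4 =8
r11=1011 pc3: +8 =16
r12=1100 pc2: +4 =20
r13=1101 pc3: +8 =28
r14=1110 pc3: +8 =36
r15=1111 pc4: +16 =52
r16=10000 pc1: +2 =54
r17=10001 pc2: +4 =58
r18=10010 pc2: +4 =62
r19=10011 pc3: +8 =70
r20=10100 pc2: +4 =74
r21=10101 pc3: +8 =82
r22=10110 pc3: +8 =90
r23=10111 pc4: +16 =106
r24=11000 pc2: +4 =110
r25=11001 pc3: +8 =118
r26=11010 pc3: +8 =126
r27=11011 pc4: +16 =142
r28=11100 pc3: +8 =150
r29=11101 pc4: +16 =166
r30=11110 pc4: +16 =182
r31=11111 pc5: +32 =214
r32=100000 pc1: +2 =216
r33=100001 pc2: +4 =220
r34=100010 pc2: +4 =224
r35=100011 pc3: +8 =232
r36=100100 pc2: +4 =236
r37=100101 pc3: +8 =244
r38=100110 pc3: +8 =252
r39=100111 pc4: +16 =268
r40=101000 pc2: +4 =272
r41=101001 pc3: +8 =280
r42=101010 pc3: +8 =288
r43=101011 pc4: +16 =304
r44=101100 pc3: +8 =312
r45=101101 pc4: +16 =328
r46=101110 pc4: +16 =344
r47=101111 pc5: +32 =376
r48=110000 pc2: +4 =380
r49=110001 pc3: +8 =388
r50=110010 pc3: +8 =396

Answer: 396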